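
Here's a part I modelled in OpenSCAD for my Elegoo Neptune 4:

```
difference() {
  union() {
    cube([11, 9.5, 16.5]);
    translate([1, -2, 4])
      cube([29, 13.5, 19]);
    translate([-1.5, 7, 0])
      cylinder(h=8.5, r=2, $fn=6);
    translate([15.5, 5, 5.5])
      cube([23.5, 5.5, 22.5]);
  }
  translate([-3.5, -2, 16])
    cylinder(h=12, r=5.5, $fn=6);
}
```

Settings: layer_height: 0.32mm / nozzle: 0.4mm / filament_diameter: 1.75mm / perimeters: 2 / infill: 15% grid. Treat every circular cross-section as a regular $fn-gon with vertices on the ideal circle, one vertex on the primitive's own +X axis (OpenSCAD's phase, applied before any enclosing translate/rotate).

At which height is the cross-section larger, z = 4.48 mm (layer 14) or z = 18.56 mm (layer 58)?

Layer 14 (z = 4.48): the 11×9.5 cube contributes its full rectangle (area 104.50 mm²); the cube at (1, -2) is present — its section is the full 29×13.5 rectangle (area 391.50 mm²); the r=2 cylinder at (-1.5, 7) gives a regular 6-gon of circumradius 2 (constant along its height) (area = (6/2)·2.000²·sin(360°/6) = 10.39 mm²); the cube at (15.5, 5) is not intersected at this z (z outside [5.5, 28]); Merging all regions: the regions partially overlap — summed areas 506.39 mm² minus the doubly-counted overlap 95.43 mm² gives 410.96 mm² — area = 410.96 mm²; the cylinder at (-3.5, -2) is not intersected at this z (z outside [16, 28]); Taking the first minus the rest: none of the subtracted shapes is present at this height, so that combined region is unchanged — area = 410.96 mm². So its area = 410.96 mm². Layer 58 (z = 18.56): the cube does not reach this height (z outside [0, 16.5]); the cube at (1, -2) (footprint 29×13.5) is included at this height (area 391.50 mm²); the cylinder at (-1.5, 7) is absent (z outside [0, 8.5]); the cube at (15.5, 5) (footprint 23.5×5.5) is included at this height (area 129.25 mm²); Combining (union): the regions partially overlap — summed areas 520.75 mm² minus the doubly-counted overlap 79.75 mm² gives 441.00 mm² — area = 441.00 mm²; the r=5.5 cylinder at (-3.5, -2) gives a regular 6-gon of circumradius 5.5 (constant along its height) (area = (6/2)·5.500²·sin(360°/6) = 78.59 mm²); Taking the first minus the rest: starting from the result so far (441.00 mm²), the r=5.5 cylinder at (-3.5, -2) partially overlaps it — only the 0.87 mm² overlap (of its 78.59 mm²) is removed, clipping the outline — area = 440.13 mm². So its area = 440.13 mm². Layer 58 is larger (440.13 vs 410.96 mm²).

layer 58 (z = 18.56 mm)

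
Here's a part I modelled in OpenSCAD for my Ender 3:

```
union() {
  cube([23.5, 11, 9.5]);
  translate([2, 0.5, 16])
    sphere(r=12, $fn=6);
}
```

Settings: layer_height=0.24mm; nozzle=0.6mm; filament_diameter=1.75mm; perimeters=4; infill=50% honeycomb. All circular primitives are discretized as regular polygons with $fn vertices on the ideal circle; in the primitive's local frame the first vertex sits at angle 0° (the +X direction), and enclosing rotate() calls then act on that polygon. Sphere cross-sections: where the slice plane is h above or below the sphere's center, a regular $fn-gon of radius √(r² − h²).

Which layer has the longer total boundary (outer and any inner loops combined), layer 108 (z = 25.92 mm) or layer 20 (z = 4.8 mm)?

layer 20 (z = 4.8 mm)

Layer 108 (z = 25.92): the cube is absent (z outside [0, 9.5]); the r=12 sphere at (2, 0.5) contributes a regular 6-gon of circumradius √(12²−9.92²) = 6.752 (perimeter = 2·6·6.752·sin(180°/6) = 40.51 mm); Taking the union: only the r=12 sphere at (2, 0.5) is present, so the union is just that shape — boundary = 40.51 mm. So its perimeter = 40.51 mm. Layer 20 (z = 4.8): the cube (footprint 23.5×11) is included at this height (perimeter 69.00 mm); the r=12 sphere at (2, 0.5) slices to a regular 6-gon of circumradius 4.308 (√(r²−h²) with h=11.2 from center) (perimeter = 2·6·4.308·sin(180°/6) = 25.85 mm); Taking the union: the regions partially overlap (shared area 22.60 mm²), so the edge portions inside another operand are dropped and the merged outline is re-measured after clipping — boundary = 75.56 mm. So its perimeter = 75.56 mm. Layer 20 is larger (75.56 vs 40.51 mm).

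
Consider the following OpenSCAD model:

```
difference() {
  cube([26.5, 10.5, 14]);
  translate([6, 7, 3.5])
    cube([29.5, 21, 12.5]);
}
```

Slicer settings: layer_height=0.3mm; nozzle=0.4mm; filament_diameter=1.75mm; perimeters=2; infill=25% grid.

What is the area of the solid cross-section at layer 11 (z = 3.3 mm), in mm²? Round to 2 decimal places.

278.25 mm²

At z = 3.3 mm: the cube (footprint 26.5×10.5) is included at this height (area 278.25 mm²); the cube at (6, 7) does not reach this height (z outside [3.5, 16]); Taking the first minus the rest: none of the subtracted shapes is present at this height, so the 26.5×10.5 cube is unchanged — area = 278.25 mm². Overall, the cross-section is a single solid region. Net area = 278.25 mm².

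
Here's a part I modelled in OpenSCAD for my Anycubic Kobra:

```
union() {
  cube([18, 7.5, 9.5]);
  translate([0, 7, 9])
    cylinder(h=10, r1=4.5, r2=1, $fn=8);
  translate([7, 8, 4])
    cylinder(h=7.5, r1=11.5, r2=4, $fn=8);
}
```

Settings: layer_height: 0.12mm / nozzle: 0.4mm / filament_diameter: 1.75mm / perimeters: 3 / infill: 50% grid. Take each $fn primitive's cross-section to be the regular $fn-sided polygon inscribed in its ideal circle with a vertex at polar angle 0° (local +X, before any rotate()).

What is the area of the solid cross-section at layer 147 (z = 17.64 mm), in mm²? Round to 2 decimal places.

At z = 17.64 mm: the cube is absent (z outside [0, 9.5]); the cone at (0, 7): at t=0.864 of its height the radius interpolates to r₁+(r₂−r₁)t = 1.476, giving a regular 8-gon of that circumradius (area = (8/2)·1.476²·sin(360°/8) = 6.16 mm²); the cone at (7, 8) is absent (z outside [4, 11.5]); Taking the union: only the cone at (0, 7) is present, so the union is just that shape — area = 6.16 mm². Overall, the cross-section is a single solid region. Net area = 6.16 mm².

6.16 mm²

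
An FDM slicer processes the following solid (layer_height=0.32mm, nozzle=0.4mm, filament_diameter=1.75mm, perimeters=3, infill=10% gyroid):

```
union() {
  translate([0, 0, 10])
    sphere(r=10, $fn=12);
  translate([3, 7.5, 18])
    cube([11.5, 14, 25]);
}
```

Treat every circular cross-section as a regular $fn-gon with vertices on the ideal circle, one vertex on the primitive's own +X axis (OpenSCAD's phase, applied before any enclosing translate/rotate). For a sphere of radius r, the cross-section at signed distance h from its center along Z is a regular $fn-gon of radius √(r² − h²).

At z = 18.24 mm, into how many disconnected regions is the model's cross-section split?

2

At z = 18.24 mm: the sphere: section is a regular 12-gon, circumradius = √(r²−h²) = √(10²−8.24²) = 5.666; the 11.5×14 cube at (3, 7.5) contributes its full rectangle; Merging all regions: the 2 present regions are separate (no shared area or edge), so areas and boundary lengths simply add and each stays a separate island — 2 connected regions. The result has 2 disconnected regions.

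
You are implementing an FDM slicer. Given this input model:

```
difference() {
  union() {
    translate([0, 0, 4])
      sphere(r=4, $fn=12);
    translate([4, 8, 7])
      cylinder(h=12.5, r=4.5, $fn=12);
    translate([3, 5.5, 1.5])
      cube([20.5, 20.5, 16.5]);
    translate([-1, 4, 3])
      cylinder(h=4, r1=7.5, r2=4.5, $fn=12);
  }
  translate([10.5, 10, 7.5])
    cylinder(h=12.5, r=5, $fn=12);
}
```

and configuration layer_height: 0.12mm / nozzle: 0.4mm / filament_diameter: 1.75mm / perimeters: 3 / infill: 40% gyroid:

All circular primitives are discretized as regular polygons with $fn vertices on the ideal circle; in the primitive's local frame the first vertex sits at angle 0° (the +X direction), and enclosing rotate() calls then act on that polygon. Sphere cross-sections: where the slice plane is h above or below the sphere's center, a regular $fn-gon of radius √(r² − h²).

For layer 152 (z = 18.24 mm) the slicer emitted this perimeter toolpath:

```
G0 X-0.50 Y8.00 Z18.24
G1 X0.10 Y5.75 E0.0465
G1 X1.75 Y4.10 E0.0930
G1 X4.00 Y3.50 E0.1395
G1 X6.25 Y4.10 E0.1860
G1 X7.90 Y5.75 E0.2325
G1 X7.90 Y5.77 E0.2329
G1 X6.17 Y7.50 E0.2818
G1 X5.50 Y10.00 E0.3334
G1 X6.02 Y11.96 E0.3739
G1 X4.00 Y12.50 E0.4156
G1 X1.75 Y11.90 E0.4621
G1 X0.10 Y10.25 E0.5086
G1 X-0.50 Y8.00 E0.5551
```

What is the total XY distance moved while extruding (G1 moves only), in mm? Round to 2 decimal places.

Sum the Euclidean lengths of each G1 segment: total = 27.82 mm.

27.82 mm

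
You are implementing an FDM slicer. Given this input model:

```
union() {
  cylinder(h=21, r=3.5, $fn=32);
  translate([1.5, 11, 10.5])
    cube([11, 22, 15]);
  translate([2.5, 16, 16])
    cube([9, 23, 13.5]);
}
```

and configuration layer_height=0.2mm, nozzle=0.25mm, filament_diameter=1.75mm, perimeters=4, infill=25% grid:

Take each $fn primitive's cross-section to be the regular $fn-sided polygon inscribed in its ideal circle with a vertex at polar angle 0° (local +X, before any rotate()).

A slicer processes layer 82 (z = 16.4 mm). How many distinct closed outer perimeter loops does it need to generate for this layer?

At z = 16.4 mm: the cylinder: section is a regular 32-gon, circumradius r=3.5; the 11×22 cube at (1.5, 11) contributes its full rectangle; the 9×23 cube at (2.5, 16) contributes its full rectangle; Taking the union: the regions partially overlap (shared area 153.00 mm²), so overlapping operands fuse into one piece — 2 connected regions. The result has 2 disconnected regions.

2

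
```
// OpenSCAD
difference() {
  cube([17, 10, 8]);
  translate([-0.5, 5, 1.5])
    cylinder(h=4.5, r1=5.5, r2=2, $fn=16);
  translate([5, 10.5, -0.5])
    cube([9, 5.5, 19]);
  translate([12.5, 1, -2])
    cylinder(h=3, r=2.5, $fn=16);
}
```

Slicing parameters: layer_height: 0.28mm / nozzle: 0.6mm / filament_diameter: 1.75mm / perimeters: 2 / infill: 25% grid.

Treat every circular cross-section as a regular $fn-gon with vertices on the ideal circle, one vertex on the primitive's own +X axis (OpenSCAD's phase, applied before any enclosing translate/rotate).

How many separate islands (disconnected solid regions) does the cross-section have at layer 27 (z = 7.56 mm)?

At z = 7.56 mm: the 17×10 cube contributes its full rectangle; the cone at (-0.5, 5) is not intersected at this z (z outside [1.5, 6]); the 9×5.5 cube at (5, 10.5) contributes its full rectangle; the cylinder at (12.5, 1) does not reach this height (z outside [-2, 1]); Subtracting the remaining from the first: starting from the 17×10 cube, the 9×5.5 cube at (5, 10.5) misses the remaining region (no effect) — 1 connected region. Overall, the cross-section is a single solid region. Island count = 1.

1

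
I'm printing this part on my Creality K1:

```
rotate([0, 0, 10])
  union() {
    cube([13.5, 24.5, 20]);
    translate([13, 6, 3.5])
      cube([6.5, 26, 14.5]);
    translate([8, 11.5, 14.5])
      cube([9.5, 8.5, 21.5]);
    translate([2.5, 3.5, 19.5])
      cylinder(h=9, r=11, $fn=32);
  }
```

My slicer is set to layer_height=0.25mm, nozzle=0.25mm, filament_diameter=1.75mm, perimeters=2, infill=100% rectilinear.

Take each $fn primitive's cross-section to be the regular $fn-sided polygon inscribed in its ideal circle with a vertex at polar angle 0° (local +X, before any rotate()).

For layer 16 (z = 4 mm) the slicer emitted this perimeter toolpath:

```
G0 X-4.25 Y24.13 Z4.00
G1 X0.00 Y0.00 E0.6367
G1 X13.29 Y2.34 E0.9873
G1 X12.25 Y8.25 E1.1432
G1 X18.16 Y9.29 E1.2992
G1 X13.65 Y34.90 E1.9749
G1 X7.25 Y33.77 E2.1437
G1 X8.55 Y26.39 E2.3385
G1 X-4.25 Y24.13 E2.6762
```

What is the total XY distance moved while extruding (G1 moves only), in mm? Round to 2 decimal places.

102.99 mm

Sum the Euclidean lengths of each G1 segment: total = 102.99 mm.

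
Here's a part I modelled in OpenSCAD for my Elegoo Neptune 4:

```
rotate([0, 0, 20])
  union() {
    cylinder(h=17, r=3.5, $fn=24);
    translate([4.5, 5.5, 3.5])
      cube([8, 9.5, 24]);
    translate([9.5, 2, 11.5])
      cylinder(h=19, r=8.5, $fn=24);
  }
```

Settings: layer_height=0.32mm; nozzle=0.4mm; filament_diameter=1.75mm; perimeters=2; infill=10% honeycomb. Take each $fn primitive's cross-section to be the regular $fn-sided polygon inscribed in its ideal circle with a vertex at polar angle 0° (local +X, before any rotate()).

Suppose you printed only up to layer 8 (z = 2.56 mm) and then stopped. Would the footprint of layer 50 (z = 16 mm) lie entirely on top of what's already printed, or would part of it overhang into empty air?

Compare the two slices. At z = 2.56: the r=3.5 cylinder gives a regular 24-gon of circumradius 3.5 (constant along its height) (area = (24/2)·3.500²·sin(360°/24) = 38.05 mm²); the cube at (4.5, 5.5) is absent (z outside [3.5, 27.5]); the cylinder at (9.5, 2) is absent (z outside [11.5, 30.5]); Merging all regions: only the r=3.5 cylinder is present, so the union is just that shape — area = 38.05 mm²; (rotated 20° about Z; rotation is an isometry so areas/perimeters/island counts are preserved). At z = 16: the cylinder: section is a regular 24-gon, circumradius r=3.5 (area = (24/2)·3.500²·sin(360°/24) = 38.05 mm²); the cube at (4.5, 5.5) is present — its section is the full 8×9.5 rectangle (area 76.00 mm²); the r=8.5 cylinder at (9.5, 2) contributes a regular 24-gon of circumradius 8.5 (area = (24/2)·8.500²·sin(360°/24) = 224.40 mm²); Combining (union): the regions partially overlap — summed areas 338.44 mm² minus the doubly-counted overlap 45.72 mm² gives 292.72 mm² — area = 292.72 mm²; (whole slice rotated 20° about Z — lengths, areas and connectivity unchanged). Checking containment: at z = 16 the cross-section extends beyond the z = 2.56 cross-section by about 254.67 mm².

part overhangs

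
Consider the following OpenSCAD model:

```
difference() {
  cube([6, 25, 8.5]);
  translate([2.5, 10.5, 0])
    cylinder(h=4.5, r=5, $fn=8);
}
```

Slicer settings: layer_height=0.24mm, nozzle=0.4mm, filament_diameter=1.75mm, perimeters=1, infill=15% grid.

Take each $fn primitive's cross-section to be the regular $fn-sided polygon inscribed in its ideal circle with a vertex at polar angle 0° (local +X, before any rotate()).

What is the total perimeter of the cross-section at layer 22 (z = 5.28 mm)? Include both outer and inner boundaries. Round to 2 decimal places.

At z = 5.28 mm: the cube is present — its section is the full 6×25 rectangle (perimeter 62.00 mm); the cylinder at (2.5, 10.5) does not reach this height (z outside [0, 4.5]); After the difference (first − rest): none of the subtracted shapes is present at this height, so the 6×25 cube is unchanged — boundary = 62.00 mm. Overall, the cross-section is a single solid region. Total boundary length (outer) = 62.00 mm.

62.00 mm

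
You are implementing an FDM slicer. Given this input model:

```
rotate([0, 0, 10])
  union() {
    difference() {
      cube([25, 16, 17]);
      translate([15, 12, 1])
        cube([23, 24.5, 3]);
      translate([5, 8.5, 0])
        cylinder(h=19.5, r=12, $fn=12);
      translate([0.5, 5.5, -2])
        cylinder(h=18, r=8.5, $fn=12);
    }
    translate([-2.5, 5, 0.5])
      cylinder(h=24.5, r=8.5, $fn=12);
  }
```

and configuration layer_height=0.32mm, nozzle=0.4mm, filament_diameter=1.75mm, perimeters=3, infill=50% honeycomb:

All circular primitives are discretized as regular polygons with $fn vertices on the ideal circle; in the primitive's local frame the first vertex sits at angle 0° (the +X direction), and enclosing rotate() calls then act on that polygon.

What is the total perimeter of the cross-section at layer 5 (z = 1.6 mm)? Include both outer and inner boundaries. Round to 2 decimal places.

At z = 1.6 mm: the cube is present — its section is the full 25×16 rectangle (perimeter 82.00 mm); the cube at (15, 12) (footprint 23×24.5) is included at this height (perimeter 95.00 mm); the r=12 cylinder at (5, 8.5) gives a regular 12-gon of circumradius 12 (constant along its height) (perimeter = 2·12·12.000·sin(180°/12) = 74.54 mm); the r=8.5 cylinder at (0.5, 5.5) contributes a regular 12-gon of circumradius 8.5 (perimeter = 2·12·8.500·sin(180°/12) = 52.80 mm); Subtracting the remaining from the first: starting from the 25×16 cube, the 23×24.5 cube at (15, 12) partially overlaps it — only the 40.00 mm² overlap (of its 563.50 mm²) is removed, clipping the outline; the r=12 cylinder at (5, 8.5) partially overlaps it — only the 249.78 mm² overlap (of its 432.00 mm²) is removed, clipping the outline; the r=8.5 cylinder at (0.5, 5.5) misses the remaining region (no effect) — boundary = 50.20 mm; the r=8.5 cylinder at (-2.5, 5) contributes a regular 12-gon of circumradius 8.5 (perimeter = 2·12·8.500·sin(180°/12) = 52.80 mm); Combining (union): the 2 present regions are separate (no shared area or edge), so areas and boundary lengths simply add and each stays a separate island — boundary = 103.00 mm; (whole slice rotated 10° about Z — lengths, areas and connectivity unchanged). Overall, the cross-section has 3 separate islands. Total boundary length (outer) = 103.00 mm.

103.00 mm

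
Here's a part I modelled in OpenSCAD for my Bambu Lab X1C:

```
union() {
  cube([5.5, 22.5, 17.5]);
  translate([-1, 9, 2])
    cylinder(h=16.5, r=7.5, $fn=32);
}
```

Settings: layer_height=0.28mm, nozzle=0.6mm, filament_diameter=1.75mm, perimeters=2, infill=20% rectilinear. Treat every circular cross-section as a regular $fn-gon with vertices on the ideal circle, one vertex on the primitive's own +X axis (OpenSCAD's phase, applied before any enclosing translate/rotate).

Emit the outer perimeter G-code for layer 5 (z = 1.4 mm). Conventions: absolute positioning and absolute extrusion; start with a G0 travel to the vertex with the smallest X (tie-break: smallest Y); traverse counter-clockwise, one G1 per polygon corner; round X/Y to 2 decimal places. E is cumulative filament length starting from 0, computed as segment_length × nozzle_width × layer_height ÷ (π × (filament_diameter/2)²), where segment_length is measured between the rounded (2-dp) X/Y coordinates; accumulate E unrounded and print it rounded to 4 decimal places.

G0 X0.00 Y0.00 Z1.40
G1 X5.50 Y0.00 E0.3842
G1 X5.50 Y22.50 E1.9557
G1 X0.00 Y22.50 E2.3399
G1 X0.00 Y0.00 E3.9114

At z = 1.4 mm: the cube (footprint 5.5×22.5) is included at this height; the cylinder at (-1, 9) does not reach this height (z outside [2, 18.5]); Combining (union): only the 5.5×22.5 cube is present, so the union is just that shape — 1 connected region. The outline is a single polygon with 4 vertices. Extrusion per mm of travel: 0.6 × 0.28 / (π × 0.875²) = 0.069846. Accumulating E over each segment gives final E = 3.9114.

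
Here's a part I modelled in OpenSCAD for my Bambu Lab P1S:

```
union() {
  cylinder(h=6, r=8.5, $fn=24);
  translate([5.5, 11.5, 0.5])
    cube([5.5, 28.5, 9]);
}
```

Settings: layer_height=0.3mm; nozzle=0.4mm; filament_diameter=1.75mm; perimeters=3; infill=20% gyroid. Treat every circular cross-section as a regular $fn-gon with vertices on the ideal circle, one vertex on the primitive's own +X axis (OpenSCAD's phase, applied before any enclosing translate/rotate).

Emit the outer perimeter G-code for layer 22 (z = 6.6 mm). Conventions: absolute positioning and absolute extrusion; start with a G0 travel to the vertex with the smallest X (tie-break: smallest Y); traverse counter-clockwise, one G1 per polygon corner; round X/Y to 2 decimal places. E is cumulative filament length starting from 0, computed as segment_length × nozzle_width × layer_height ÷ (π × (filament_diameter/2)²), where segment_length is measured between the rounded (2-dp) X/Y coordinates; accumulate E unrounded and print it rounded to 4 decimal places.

At z = 6.6 mm: the cylinder is not intersected at this z (z outside [0, 6]); the cube at (5.5, 11.5) is present — its section is the full 5.5×28.5 rectangle; Taking the union: only the 5.5×28.5 cube at (5.5, 11.5) is present, so the union is just that shape — 1 connected region. The outline is a single polygon with 4 vertices. Extrusion per mm of travel: 0.4 × 0.3 / (π × 0.875²) = 0.049890. Accumulating E over each segment gives final E = 3.3925.

G0 X5.50 Y11.50 Z6.60
G1 X11.00 Y11.50 E0.2744
G1 X11.00 Y40.00 E1.6963
G1 X5.50 Y40.00 E1.9707
G1 X5.50 Y11.50 E3.3925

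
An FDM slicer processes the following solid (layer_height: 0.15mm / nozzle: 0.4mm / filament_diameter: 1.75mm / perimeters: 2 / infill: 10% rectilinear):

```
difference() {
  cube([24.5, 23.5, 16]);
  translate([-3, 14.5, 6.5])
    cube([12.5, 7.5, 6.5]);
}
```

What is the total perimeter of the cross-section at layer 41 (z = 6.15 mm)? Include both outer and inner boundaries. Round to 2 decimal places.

At z = 6.15 mm: the cube (footprint 24.5×23.5) is included at this height (perimeter 96.00 mm); the cube at (-3, 14.5) is absent (z outside [6.5, 13]); Subtracting the remaining from the first: none of the subtracted shapes is present at this height, so the 24.5×23.5 cube is unchanged — boundary = 96.00 mm. Overall, the cross-section is a single solid region. Total boundary length (outer) = 96.00 mm.

96.00 mm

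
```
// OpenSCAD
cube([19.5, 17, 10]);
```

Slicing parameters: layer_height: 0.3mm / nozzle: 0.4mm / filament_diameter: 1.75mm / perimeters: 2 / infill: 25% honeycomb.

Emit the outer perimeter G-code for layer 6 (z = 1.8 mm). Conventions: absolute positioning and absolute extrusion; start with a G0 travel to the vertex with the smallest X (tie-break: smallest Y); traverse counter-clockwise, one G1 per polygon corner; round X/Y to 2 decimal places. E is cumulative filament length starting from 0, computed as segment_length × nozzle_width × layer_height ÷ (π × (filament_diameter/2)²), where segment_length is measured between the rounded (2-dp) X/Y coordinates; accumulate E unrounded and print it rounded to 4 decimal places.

At z = 1.8 mm: the 19.5×17 cube contributes its full rectangle. The outline is a single polygon with 4 vertices. Extrusion per mm of travel: 0.4 × 0.3 / (π × 0.875²) = 0.049890. Accumulating E over each segment gives final E = 3.6420.

G0 X0.00 Y0.00 Z1.80
G1 X19.50 Y0.00 E0.9729
G1 X19.50 Y17.00 E1.8210
G1 X0.00 Y17.00 E2.7939
G1 X0.00 Y0.00 E3.6420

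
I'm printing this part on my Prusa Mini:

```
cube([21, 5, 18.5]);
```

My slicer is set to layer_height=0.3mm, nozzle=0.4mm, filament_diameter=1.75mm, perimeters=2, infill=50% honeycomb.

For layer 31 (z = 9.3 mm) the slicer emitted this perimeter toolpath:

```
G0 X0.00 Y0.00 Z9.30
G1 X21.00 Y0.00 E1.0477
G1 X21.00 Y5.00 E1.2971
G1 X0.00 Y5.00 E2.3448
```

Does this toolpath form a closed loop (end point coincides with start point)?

Start point (G0): (0.00, 0.00). End point (last G1): the path does not return to the start — open.

no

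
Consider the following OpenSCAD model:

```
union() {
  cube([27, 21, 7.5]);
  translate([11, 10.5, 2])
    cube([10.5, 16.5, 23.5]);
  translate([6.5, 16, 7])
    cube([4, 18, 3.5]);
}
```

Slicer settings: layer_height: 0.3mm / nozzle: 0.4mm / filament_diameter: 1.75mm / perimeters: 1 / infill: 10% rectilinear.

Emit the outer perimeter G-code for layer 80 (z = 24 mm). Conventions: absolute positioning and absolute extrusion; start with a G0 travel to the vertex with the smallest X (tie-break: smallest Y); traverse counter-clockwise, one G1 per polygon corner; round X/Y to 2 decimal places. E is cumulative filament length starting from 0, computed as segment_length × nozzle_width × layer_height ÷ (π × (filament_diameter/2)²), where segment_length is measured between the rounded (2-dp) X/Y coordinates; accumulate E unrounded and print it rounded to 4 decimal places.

G0 X11.00 Y10.50 Z24.00
G1 X21.50 Y10.50 E0.5238
G1 X21.50 Y27.00 E1.3470
G1 X11.00 Y27.00 E1.8709
G1 X11.00 Y10.50 E2.6941

At z = 24 mm: the cube is not intersected at this z (z outside [0, 7.5]); the cube at (11, 10.5) is present — its section is the full 10.5×16.5 rectangle; the cube at (6.5, 16) is not intersected at this z (z outside [7, 10.5]); Taking the union: only the 10.5×16.5 cube at (11, 10.5) is present, so the union is just that shape — 1 connected region. The outline is a single polygon with 4 vertices. Extrusion per mm of travel: 0.4 × 0.3 / (π × 0.875²) = 0.049890. Accumulating E over each segment gives final E = 2.6941.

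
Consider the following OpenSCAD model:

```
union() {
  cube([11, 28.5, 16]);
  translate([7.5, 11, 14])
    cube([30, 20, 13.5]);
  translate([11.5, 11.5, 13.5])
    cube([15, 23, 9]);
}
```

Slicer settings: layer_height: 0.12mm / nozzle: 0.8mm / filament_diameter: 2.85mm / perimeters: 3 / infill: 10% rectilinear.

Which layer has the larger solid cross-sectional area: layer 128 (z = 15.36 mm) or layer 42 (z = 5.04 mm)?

Layer 128 (z = 15.36): the 11×28.5 cube contributes its full rectangle (area 313.50 mm²); the 30×20 cube at (7.5, 11) contributes its full rectangle (area 600.00 mm²); the cube at (11.5, 11.5) is present — its section is the full 15×23 rectangle (area 345.00 mm²); Taking the union: the regions partially overlap — summed areas 1258.50 mm² minus the doubly-counted overlap 353.75 mm² gives 904.75 mm² — area = 904.75 mm². So its area = 904.75 mm². Layer 42 (z = 5.04): the cube is present — its section is the full 11×28.5 rectangle (area 313.50 mm²); the cube at (7.5, 11) is not intersected at this z (z outside [14, 27.5]); the cube at (11.5, 11.5) does not reach this height (z outside [13.5, 22.5]); Combining (union): only the 11×28.5 cube is present, so the union is just that shape — area = 313.50 mm². So its area = 313.50 mm². Layer 128 is larger (904.75 vs 313.50 mm²).

layer 128 (z = 15.36 mm)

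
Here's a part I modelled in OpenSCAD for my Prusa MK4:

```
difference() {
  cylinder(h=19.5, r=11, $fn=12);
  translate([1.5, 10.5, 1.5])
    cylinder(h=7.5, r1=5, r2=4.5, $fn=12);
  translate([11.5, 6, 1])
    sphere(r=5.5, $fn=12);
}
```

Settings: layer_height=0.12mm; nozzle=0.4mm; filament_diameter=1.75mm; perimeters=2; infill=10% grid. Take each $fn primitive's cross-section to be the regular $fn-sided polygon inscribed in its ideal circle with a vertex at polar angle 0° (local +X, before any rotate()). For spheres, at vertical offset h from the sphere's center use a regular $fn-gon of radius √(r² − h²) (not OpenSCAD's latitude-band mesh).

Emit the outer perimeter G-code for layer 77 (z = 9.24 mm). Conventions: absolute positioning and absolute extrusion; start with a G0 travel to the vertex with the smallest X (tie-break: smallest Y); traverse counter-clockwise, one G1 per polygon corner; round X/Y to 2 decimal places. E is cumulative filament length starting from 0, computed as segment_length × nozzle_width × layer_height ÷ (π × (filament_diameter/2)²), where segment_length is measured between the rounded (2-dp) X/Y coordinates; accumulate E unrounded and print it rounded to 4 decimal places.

At z = 9.24 mm: the r=11 cylinder gives a regular 12-gon of circumradius 11 (constant along its height); the cone at (1.5, 10.5) is not intersected at this z (z outside [1.5, 9]); the sphere at (11.5, 6) is absent (|z−center|=8.240 > r=5.5); Taking the first minus the rest: none of the subtracted shapes is present at this height, so the r=11 cylinder is unchanged — 1 connected region. The outline is a single polygon with 12 vertices. Extrusion per mm of travel: 0.4 × 0.12 / (π × 0.875²) = 0.019956. Accumulating E over each segment gives final E = 1.3638.

G0 X-11.00 Y0.00 Z9.24
G1 X-9.53 Y-5.50 E0.1136
G1 X-5.50 Y-9.53 E0.2273
G1 X0.00 Y-11.00 E0.3410
G1 X5.50 Y-9.53 E0.4546
G1 X9.53 Y-5.50 E0.5683
G1 X11.00 Y0.00 E0.6819
G1 X9.53 Y5.50 E0.7955
G1 X5.50 Y9.53 E0.9093
G1 X0.00 Y11.00 E1.0229
G1 X-5.50 Y9.53 E1.1365
G1 X-9.53 Y5.50 E1.2502
G1 X-11.00 Y0.00 E1.3638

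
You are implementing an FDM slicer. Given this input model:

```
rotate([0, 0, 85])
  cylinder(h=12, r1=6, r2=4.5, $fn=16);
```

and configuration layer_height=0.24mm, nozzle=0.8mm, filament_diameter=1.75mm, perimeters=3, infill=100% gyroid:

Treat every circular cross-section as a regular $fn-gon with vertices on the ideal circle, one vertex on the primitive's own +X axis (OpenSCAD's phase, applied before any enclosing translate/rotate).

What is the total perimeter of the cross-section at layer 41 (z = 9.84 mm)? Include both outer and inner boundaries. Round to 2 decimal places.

29.78 mm

At z = 9.84 mm: the cone (r1=6→r2=4.5) has section circumradius 4.770 here — a regular 16-gon (perimeter = 2·16·4.770·sin(180°/16) = 29.78 mm); (whole slice rotated 85° about Z — lengths, areas and connectivity unchanged). Overall, the cross-section is a single solid region. Total boundary length (outer) = 29.78 mm.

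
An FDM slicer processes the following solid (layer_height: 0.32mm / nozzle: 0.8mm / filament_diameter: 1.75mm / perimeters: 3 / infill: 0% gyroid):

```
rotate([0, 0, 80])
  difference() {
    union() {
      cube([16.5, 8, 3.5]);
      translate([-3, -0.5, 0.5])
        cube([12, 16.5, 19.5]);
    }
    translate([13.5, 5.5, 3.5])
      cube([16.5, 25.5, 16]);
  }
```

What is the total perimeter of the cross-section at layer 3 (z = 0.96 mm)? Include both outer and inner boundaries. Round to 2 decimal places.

At z = 0.96 mm: the 16.5×8 cube contributes its full rectangle (perimeter 49.00 mm); the 12×16.5 cube at (-3, -0.5) contributes its full rectangle (perimeter 57.00 mm); Taking the union: the regions partially overlap (shared area 72.00 mm²), so the edge portions inside another operand are dropped and the merged outline is re-measured after clipping — boundary = 72.00 mm; the cube at (13.5, 5.5) is absent (z outside [3.5, 19.5]); After the difference (first − rest): none of the subtracted shapes is present at this height, so the result so far is unchanged — boundary = 72.00 mm; (rotated 80° about Z; rotation is an isometry so areas/perimeters/island counts are preserved). Overall, the cross-section is a single solid region. Total boundary length (outer) = 72.00 mm.

72.00 mm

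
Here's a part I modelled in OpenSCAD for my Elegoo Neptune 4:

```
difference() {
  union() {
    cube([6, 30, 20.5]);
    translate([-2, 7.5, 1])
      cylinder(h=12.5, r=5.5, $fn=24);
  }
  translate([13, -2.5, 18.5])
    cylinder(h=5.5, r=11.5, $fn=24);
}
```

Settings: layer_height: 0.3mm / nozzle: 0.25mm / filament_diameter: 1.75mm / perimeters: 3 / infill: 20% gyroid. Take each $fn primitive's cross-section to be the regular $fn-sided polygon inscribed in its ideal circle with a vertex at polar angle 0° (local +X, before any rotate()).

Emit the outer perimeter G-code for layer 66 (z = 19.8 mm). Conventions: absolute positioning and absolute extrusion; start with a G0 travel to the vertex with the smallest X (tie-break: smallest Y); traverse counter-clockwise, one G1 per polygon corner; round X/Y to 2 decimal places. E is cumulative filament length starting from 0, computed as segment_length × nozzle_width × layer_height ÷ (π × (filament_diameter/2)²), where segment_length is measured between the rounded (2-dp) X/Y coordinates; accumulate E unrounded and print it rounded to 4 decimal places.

At z = 19.8 mm: the 6×30 cube contributes its full rectangle; the cylinder at (-2, 7.5) does not reach this height (z outside [1, 13.5]); Combining (union): only the 6×30 cube is present, so the union is just that shape — 1 connected region; the r=11.5 cylinder at (13, -2.5) contributes a regular 24-gon of circumradius 11.5; Taking the first minus the rest: starting from that combined region, the r=11.5 cylinder at (13, -2.5) partially overlaps it — only the 17.14 mm² overlap (of its 410.75 mm²) is removed, clipping the outline — 1 connected region. The outline is a single polygon with 8 vertices. Extrusion per mm of travel: 0.25 × 0.3 / (π × 0.875²) = 0.031181. Accumulating E over each segment gives final E = 2.1590.

G0 X0.00 Y0.00 Z19.80
G1 X1.83 Y0.00 E0.0571
G1 X1.89 Y0.48 E0.0721
G1 X3.04 Y3.25 E0.1657
G1 X4.87 Y5.63 E0.2593
G1 X6.00 Y6.50 E0.3037
G1 X6.00 Y30.00 E1.0365
G1 X0.00 Y30.00 E1.2236
G1 X0.00 Y0.00 E2.1590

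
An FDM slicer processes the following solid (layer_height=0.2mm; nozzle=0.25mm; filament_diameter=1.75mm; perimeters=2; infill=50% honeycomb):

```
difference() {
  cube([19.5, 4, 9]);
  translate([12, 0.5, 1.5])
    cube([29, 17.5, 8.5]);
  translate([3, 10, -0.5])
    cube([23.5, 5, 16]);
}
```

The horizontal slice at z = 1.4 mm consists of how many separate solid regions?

1

At z = 1.4 mm: the cube is present — its section is the full 19.5×4 rectangle; the cube at (12, 0.5) is not intersected at this z (z outside [1.5, 10]); the cube at (3, 10) (footprint 23.5×5) is included at this height; Subtracting the remaining from the first: starting from the 19.5×4 cube, the 23.5×5 cube at (3, 10) misses the remaining region (no effect) — 1 connected region. The result has 1 disconnected region.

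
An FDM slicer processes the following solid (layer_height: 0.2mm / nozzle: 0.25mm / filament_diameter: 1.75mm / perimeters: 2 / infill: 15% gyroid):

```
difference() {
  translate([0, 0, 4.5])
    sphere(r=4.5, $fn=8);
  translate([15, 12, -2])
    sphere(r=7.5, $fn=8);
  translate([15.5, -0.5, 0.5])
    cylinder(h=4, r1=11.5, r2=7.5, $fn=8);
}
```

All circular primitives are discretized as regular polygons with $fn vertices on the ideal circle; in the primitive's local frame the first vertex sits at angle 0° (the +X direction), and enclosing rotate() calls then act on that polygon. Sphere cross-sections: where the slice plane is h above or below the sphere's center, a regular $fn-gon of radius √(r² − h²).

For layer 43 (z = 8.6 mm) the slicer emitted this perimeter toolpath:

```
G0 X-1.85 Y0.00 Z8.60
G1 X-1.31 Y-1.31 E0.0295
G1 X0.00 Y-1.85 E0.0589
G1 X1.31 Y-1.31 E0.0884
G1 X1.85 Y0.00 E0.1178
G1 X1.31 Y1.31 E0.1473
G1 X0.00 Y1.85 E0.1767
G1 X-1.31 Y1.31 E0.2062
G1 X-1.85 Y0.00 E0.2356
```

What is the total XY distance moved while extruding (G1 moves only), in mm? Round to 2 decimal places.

Sum the Euclidean lengths of each G1 segment: total = 11.34 mm.

11.34 mm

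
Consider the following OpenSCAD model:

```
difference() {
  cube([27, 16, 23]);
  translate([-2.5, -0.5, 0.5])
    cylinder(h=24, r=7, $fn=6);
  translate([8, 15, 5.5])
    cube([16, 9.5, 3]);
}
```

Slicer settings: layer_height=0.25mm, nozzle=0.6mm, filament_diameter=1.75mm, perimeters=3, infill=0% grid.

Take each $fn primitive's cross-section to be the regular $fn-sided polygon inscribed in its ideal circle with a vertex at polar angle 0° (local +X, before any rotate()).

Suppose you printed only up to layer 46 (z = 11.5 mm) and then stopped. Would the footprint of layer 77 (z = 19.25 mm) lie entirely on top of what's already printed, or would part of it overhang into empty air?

entirely on top

Compare the two slices. At z = 11.5: the 27×16 cube contributes its full rectangle (area 432.00 mm²); the cylinder at (-2.5, -0.5): section is a regular 6-gon, circumradius r=7 (area = (6/2)·7.000²·sin(360°/6) = 127.31 mm²); the cube at (8, 15) is absent (z outside [5.5, 8.5]); Taking the first minus the rest: starting from the 27×16 cube (432.00 mm²), the r=7 cylinder at (-2.5, -0.5) partially overlaps it — only the 14.49 mm² overlap (of its 127.31 mm²) is removed, clipping the outline — area = 417.51 mm². At z = 19.25: the 27×16 cube contributes its full rectangle (area 432.00 mm²); the r=7 cylinder at (-2.5, -0.5) gives a regular 6-gon of circumradius 7 (constant along its height) (area = (6/2)·7.000²·sin(360°/6) = 127.31 mm²); the cube at (8, 15) is not intersected at this z (z outside [5.5, 8.5]); Taking the first minus the rest: starting from the 27×16 cube (432.00 mm²), the r=7 cylinder at (-2.5, -0.5) partially overlaps it — only the 14.49 mm² overlap (of its 127.31 mm²) is removed, clipping the outline — area = 417.51 mm². Checking containment: the cross-section at z = 19.25 is a subset of the cross-section at z = 11.5.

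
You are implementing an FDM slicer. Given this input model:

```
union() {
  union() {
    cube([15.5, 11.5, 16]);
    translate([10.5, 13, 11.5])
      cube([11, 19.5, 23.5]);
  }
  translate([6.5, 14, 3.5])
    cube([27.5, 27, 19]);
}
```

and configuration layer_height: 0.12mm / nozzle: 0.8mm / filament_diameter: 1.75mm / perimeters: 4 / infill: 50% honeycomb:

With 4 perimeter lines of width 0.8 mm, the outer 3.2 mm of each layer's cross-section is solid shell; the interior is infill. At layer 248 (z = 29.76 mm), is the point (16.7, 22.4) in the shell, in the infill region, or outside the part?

infill

At z = 29.76 mm: the cube does not reach this height (z outside [0, 16]); the 11×19.5 cube at (10.5, 13) contributes its full rectangle; Taking the union: only the 11×19.5 cube at (10.5, 13) is present, so the union is just that shape — 1 connected region; the cube at (6.5, 14) is absent (z outside [3.5, 22.5]); Combining (union): only that combined region is present, so the union is just that shape — 1 connected region. Overall, the cross-section is a single solid region. The nearest boundary edge runs (21.50, 13.00)→(21.50, 32.50); distance from the point to it = 4.80 mm. The point is inside the cross-section and 4.80 mm from the nearest boundary — more than the 3.2 mm shell width (4 × 0.8), so it's in the infill interior.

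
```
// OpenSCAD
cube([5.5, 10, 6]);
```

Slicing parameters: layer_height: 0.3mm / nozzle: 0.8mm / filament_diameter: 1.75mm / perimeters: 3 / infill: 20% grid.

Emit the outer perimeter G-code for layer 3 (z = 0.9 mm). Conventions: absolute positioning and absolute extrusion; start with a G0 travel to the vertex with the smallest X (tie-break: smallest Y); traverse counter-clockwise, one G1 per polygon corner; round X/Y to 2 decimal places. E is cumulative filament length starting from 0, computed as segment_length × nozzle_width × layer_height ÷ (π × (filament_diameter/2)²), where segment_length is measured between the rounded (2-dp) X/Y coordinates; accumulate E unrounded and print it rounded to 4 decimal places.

G0 X0.00 Y0.00 Z0.90
G1 X5.50 Y0.00 E0.5488
G1 X5.50 Y10.00 E1.5466
G1 X0.00 Y10.00 E2.0954
G1 X0.00 Y0.00 E3.0932

At z = 0.9 mm: the 5.5×10 cube contributes its full rectangle. The outline is a single polygon with 4 vertices. Extrusion per mm of travel: 0.8 × 0.3 / (π × 0.875²) = 0.099780. Accumulating E over each segment gives final E = 3.0932.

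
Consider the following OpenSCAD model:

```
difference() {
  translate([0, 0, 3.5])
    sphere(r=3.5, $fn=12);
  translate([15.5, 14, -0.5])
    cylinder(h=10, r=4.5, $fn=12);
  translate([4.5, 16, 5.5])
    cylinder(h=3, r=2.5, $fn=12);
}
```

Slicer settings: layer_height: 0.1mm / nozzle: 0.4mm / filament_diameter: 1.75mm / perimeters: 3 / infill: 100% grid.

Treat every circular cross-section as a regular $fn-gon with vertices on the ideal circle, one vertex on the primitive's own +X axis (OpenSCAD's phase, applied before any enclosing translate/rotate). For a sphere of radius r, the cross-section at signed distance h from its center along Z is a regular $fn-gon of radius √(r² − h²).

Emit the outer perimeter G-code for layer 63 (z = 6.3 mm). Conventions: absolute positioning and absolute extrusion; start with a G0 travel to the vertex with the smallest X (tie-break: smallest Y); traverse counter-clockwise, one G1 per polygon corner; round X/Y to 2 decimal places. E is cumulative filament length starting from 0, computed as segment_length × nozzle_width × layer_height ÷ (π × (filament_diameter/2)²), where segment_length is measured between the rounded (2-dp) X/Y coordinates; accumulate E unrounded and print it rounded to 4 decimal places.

At z = 6.3 mm: the sphere: section is a regular 12-gon, circumradius = √(r²−h²) = √(3.5²−2.8²) = 2.100; the r=4.5 cylinder at (15.5, 14) gives a regular 12-gon of circumradius 4.5 (constant along its height); the cylinder at (4.5, 16): section is a regular 12-gon, circumradius r=2.5; Taking the first minus the rest: starting from the r=3.5 sphere, the r=4.5 cylinder at (15.5, 14) misses the remaining region (no effect); the r=2.5 cylinder at (4.5, 16) misses the remaining region (no effect) — 1 connected region. The outline is a single polygon with 12 vertices. Extrusion per mm of travel: 0.4 × 0.1 / (π × 0.875²) = 0.016630. Accumulating E over each segment gives final E = 0.2170.

G0 X-2.10 Y0.00 Z6.30
G1 X-1.82 Y-1.05 E0.0181
G1 X-1.05 Y-1.82 E0.0362
G1 X0.00 Y-2.10 E0.0543
G1 X1.05 Y-1.82 E0.0723
G1 X1.82 Y-1.05 E0.0904
G1 X2.10 Y0.00 E0.1085
G1 X1.82 Y1.05 E0.1266
G1 X1.05 Y1.82 E0.1447
G1 X0.00 Y2.10 E0.1628
G1 X-1.05 Y1.82 E0.1808
G1 X-1.82 Y1.05 E0.1989
G1 X-2.10 Y0.00 E0.2170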